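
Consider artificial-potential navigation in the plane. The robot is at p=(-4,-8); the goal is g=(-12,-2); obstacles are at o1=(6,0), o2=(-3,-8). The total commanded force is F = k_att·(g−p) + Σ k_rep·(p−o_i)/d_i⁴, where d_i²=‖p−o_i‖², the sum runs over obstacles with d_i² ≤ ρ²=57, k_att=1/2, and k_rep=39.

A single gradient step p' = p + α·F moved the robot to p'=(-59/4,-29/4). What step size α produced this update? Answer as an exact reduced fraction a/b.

α = 1/4

F_att = 1/2·(g−p) = 1/2·(-8,6) = (-4.0000,3.0000)
o1: d²=164 > ρ²=57 → inactive
o2: d²=1 ≤ ρ²=57; F_rep = 39·(-1,0)/1² = (-39.0000,0.0000)
F = F_att + ΣF_rep = (-43.0000,3.0000)
Δp = p'−p = (-10.7500,0.7500); α = Δx/Fx = (-43/4) / (-43) = 1/4
check: Δy/Fy = (3/4) / (3) = 1/4 ✓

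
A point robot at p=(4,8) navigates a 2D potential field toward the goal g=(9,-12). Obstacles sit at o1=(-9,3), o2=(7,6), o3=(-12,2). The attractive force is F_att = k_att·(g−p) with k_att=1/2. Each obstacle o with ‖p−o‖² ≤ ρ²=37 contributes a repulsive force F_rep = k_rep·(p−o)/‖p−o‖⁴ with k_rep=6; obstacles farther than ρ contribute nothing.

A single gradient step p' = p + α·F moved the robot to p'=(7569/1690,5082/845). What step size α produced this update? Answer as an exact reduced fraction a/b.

F_att = 1/2·(g−p) = 1/2·(5,-20) = (2.5000,-10.0000)
o1: d²=194 > ρ²=37 → inactive
o2: d²=13 ≤ ρ²=37; F_rep = 6·(-3,2)/13² = (-0.1065,0.0710)
o3: d²=292 > ρ²=37 → inactive
F = F_att + ΣF_rep = (2.3935,-9.9290)
Δp = p'−p = (0.4787,-1.9858); α = Δx/Fx = (809/1690) / (809/338) = 1/5
check: Δy/Fy = (-1678/845) / (-1678/169) = 1/5 ✓

α = 1/5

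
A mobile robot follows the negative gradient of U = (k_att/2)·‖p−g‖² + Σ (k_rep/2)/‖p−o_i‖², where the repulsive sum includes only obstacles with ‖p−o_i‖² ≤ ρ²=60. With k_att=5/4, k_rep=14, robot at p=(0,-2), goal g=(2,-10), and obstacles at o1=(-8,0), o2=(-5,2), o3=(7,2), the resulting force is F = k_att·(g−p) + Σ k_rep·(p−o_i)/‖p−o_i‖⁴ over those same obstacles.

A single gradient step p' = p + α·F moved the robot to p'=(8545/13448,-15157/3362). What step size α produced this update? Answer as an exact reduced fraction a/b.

F_att = 5/4·(g−p) = 5/4·(2,-8) = (2.5000,-10.0000)
o1: d²=68 > ρ²=60 → inactive
o2: d²=41 ≤ ρ²=60; F_rep = 14·(5,-4)/41² = (0.0416,-0.0333)
o3: d²=65 > ρ²=60 → inactive
F = F_att + ΣF_rep = (2.5416,-10.0333)
Δp = p'−p = (0.6354,-2.5083); α = Δx/Fx = (8545/13448) / (8545/3362) = 1/4
check: Δy/Fy = (-8433/3362) / (-16866/1681) = 1/4 ✓

α = 1/4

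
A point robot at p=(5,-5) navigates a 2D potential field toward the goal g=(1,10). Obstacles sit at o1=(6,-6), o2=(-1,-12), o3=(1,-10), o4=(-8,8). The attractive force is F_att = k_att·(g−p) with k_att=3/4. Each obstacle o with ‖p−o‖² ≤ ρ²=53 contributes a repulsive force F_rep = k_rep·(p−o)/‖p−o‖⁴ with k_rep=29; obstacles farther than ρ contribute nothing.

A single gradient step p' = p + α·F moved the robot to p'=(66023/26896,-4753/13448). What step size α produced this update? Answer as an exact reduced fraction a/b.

F_att = 3/4·(g−p) = 3/4·(-4,15) = (-3.0000,11.2500)
o1: d²=2 ≤ ρ²=53; F_rep = 29·(-1,1)/2² = (-7.2500,7.2500)
o2: d²=85 > ρ²=53 → inactive
o3: d²=41 ≤ ρ²=53; F_rep = 29·(4,5)/41² = (0.0690,0.0863)
o4: d²=338 > ρ²=53 → inactive
F = F_att + ΣF_rep = (-10.1810,18.5863)
Δp = p'−p = (-2.5452,4.6466); α = Δx/Fx = (-68457/26896) / (-68457/6724) = 1/4
check: Δy/Fy = (62487/13448) / (62487/3362) = 1/4 ✓

α = 1/4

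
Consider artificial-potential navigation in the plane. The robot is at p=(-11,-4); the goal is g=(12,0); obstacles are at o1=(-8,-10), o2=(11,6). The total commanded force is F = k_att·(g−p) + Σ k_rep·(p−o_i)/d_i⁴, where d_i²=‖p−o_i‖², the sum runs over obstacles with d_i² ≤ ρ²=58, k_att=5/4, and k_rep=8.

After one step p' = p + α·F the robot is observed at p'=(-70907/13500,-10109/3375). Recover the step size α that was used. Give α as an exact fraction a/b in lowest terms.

F_att = 5/4·(g−p) = 5/4·(23,4) = (28.7500,5.0000)
o1: d²=45 ≤ ρ²=58; F_rep = 8·(-3,6)/45² = (-0.0119,0.0237)
o2: d²=584 > ρ²=58 → inactive
F = F_att + ΣF_rep = (28.7381,5.0237)
Δp = p'−p = (5.7476,1.0047); α = Δx/Fx = (77593/13500) / (77593/2700) = 1/5
check: Δy/Fy = (3391/3375) / (3391/675) = 1/5 ✓

α = 1/5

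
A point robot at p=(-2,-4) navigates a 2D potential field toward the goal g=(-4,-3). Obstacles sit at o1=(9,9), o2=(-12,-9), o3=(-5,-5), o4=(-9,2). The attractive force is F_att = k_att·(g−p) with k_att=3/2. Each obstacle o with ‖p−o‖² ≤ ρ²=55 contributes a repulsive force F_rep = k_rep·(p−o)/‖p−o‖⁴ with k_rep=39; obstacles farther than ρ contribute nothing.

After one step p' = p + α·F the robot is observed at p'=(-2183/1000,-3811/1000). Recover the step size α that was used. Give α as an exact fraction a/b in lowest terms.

F_att = 3/2·(g−p) = 3/2·(-2,1) = (-3.0000,1.5000)
o1: d²=290 > ρ²=55 → inactive
o2: d²=125 > ρ²=55 → inactive
o3: d²=10 ≤ ρ²=55; F_rep = 39·(3,1)/10² = (1.1700,0.3900)
o4: d²=85 > ρ²=55 → inactive
F = F_att + ΣF_rep = (-1.8300,1.8900)
Δp = p'−p = (-0.1830,0.1890); α = Δx/Fx = (-183/1000) / (-183/100) = 1/10
check: Δy/Fy = (189/1000) / (189/100) = 1/10 ✓

α = 1/10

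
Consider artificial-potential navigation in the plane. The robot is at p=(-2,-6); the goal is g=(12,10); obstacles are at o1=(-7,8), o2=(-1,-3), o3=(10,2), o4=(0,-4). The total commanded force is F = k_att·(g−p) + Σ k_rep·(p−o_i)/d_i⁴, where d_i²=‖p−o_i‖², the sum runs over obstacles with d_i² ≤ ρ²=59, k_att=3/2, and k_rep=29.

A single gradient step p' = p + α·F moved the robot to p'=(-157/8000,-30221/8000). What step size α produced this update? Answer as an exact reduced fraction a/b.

α = 1/10

F_att = 3/2·(g−p) = 3/2·(14,16) = (21.0000,24.0000)
o1: d²=221 > ρ²=59 → inactive
o2: d²=10 ≤ ρ²=59; F_rep = 29·(-1,-3)/10² = (-0.2900,-0.8700)
o3: d²=208 > ρ²=59 → inactive
o4: d²=8 ≤ ρ²=59; F_rep = 29·(-2,-2)/8² = (-0.9062,-0.9062)
F = F_att + ΣF_rep = (19.8038,22.2237)
Δp = p'−p = (1.9804,2.2224); α = Δx/Fx = (15843/8000) / (15843/800) = 1/10
check: Δy/Fy = (17779/8000) / (17779/800) = 1/10 ✓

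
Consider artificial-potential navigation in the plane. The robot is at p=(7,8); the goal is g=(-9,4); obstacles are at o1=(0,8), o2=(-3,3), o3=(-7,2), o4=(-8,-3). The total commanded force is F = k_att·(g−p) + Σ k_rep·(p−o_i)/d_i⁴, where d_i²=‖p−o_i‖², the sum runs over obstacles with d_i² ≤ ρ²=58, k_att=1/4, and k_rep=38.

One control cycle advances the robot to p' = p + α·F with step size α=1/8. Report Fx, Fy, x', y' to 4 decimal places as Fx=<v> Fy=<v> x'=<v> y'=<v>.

F_att = 1/4·(g−p) = 1/4·(-16,-4) = (-4.0000,-1.0000)
o1: d²=49 ≤ ρ²=58; F_rep = 38·(7,0)/49² = (0.1108,0.0000)
o2: d²=125 > ρ²=58 → inactive
o3: d²=232 > ρ²=58 → inactive
o4: d²=346 > ρ²=58 → inactive
F = F_att + ΣF_rep = (-3.8892,-1.0000)
p' = p + 1/8·F = (6.5138,7.8750)

Fx=-3.8892 Fy=-1.0000 x'=6.5138 y'=7.8750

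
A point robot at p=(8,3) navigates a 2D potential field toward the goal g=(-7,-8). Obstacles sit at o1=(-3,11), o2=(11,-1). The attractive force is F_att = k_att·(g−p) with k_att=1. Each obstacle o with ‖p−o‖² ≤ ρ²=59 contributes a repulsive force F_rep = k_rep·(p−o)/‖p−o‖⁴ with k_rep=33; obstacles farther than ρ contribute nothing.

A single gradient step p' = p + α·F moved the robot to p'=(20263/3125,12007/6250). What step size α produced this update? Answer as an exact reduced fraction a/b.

F_att = 1·(g−p) = 1·(-15,-11) = (-15.0000,-11.0000)
o1: d²=185 > ρ²=59 → inactive
o2: d²=25 ≤ ρ²=59; F_rep = 33·(-3,4)/25² = (-0.1584,0.2112)
F = F_att + ΣF_rep = (-15.1584,-10.7888)
Δp = p'−p = (-1.5158,-1.0789); α = Δx/Fx = (-4737/3125) / (-9474/625) = 1/10
check: Δy/Fy = (-6743/6250) / (-6743/625) = 1/10 ✓

α = 1/10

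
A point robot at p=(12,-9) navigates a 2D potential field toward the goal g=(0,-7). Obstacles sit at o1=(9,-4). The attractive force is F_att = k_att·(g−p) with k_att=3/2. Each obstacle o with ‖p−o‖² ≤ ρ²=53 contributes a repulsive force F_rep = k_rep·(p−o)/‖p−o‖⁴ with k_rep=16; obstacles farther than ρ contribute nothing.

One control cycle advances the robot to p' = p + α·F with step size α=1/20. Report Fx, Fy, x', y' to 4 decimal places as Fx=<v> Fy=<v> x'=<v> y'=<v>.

Fx=-17.9585 Fy=2.9308 x'=11.1021 y'=-8.8535

F_att = 3/2·(g−p) = 3/2·(-12,2) = (-18.0000,3.0000)
o1: d²=34 ≤ ρ²=53; F_rep = 16·(3,-5)/34² = (0.0415,-0.0692)
F = F_att + ΣF_rep = (-17.9585,2.9308)
p' = p + 1/20·F = (11.1021,-8.8535)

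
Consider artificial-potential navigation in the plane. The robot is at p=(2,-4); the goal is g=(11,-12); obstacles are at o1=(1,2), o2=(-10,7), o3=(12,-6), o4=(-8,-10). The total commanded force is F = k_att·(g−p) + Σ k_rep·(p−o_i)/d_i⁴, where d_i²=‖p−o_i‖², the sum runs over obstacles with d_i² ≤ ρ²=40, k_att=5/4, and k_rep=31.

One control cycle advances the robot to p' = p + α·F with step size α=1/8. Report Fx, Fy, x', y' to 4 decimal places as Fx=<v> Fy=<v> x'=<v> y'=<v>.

Fx=11.2726 Fy=-10.1359 x'=3.4091 y'=-5.2670

F_att = 5/4·(g−p) = 5/4·(9,-8) = (11.2500,-10.0000)
o1: d²=37 ≤ ρ²=40; F_rep = 31·(1,-6)/37² = (0.0226,-0.1359)
o2: d²=265 > ρ²=40 → inactive
o3: d²=104 > ρ²=40 → inactive
o4: d²=136 > ρ²=40 → inactive
F = F_att + ΣF_rep = (11.2726,-10.1359)
p' = p + 1/8·F = (3.4091,-5.2670)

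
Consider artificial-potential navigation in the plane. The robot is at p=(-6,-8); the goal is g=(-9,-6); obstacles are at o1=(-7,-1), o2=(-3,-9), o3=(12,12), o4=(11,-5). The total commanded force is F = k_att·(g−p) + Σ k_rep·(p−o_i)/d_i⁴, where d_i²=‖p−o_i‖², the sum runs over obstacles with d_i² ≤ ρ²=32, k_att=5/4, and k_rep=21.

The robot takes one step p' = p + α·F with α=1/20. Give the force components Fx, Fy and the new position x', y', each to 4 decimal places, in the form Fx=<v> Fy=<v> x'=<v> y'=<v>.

Fx=-4.3800 Fy=2.7100 x'=-6.2190 y'=-7.8645

F_att = 5/4·(g−p) = 5/4·(-3,2) = (-3.7500,2.5000)
o1: d²=50 > ρ²=32 → inactive
o2: d²=10 ≤ ρ²=32; F_rep = 21·(-3,1)/10² = (-0.6300,0.2100)
o3: d²=724 > ρ²=32 → inactive
o4: d²=298 > ρ²=32 → inactive
F = F_att + ΣF_rep = (-4.3800,2.7100)
p' = p + 1/20·F = (-6.2190,-7.8645)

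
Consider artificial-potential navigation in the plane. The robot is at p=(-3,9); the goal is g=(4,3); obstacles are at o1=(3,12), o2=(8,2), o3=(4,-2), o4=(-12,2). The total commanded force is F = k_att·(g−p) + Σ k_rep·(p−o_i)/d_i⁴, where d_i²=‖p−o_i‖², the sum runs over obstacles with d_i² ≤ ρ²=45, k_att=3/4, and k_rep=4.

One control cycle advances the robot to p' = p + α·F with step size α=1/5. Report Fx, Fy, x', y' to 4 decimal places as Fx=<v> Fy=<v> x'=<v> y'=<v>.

Fx=5.2381 Fy=-4.5059 x'=-1.9524 y'=8.0988

F_att = 3/4·(g−p) = 3/4·(7,-6) = (5.2500,-4.5000)
o1: d²=45 ≤ ρ²=45; F_rep = 4·(-6,-3)/45² = (-0.0119,-0.0059)
o2: d²=170 > ρ²=45 → inactive
o3: d²=170 > ρ²=45 → inactive
o4: d²=130 > ρ²=45 → inactive
F = F_att + ΣF_rep = (5.2381,-4.5059)
p' = p + 1/5·F = (-1.9524,8.0988)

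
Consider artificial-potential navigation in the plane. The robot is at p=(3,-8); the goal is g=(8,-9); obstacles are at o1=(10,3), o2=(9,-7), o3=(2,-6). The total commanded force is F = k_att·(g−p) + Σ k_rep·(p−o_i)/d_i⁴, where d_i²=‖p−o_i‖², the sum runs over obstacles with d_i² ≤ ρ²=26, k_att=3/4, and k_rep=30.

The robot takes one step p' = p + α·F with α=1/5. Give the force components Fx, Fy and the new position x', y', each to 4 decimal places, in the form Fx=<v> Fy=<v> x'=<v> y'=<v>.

Fx=4.9500 Fy=-3.1500 x'=3.9900 y'=-8.6300

F_att = 3/4·(g−p) = 3/4·(5,-1) = (3.7500,-0.7500)
o1: d²=170 > ρ²=26 → inactive
o2: d²=37 > ρ²=26 → inactive
o3: d²=5 ≤ ρ²=26; F_rep = 30·(1,-2)/5² = (1.2000,-2.4000)
F = F_att + ΣF_rep = (4.9500,-3.1500)
p' = p + 1/5·F = (3.9900,-8.6300)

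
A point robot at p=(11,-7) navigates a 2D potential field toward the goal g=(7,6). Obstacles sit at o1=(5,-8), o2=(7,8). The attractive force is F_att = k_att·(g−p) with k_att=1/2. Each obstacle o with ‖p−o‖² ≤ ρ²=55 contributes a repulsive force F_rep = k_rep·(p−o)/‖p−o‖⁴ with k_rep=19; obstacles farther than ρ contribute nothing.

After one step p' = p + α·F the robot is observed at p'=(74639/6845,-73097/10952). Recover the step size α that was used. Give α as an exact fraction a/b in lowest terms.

F_att = 1/2·(g−p) = 1/2·(-4,13) = (-2.0000,6.5000)
o1: d²=37 ≤ ρ²=55; F_rep = 19·(6,1)/37² = (0.0833,0.0139)
o2: d²=241 > ρ²=55 → inactive
F = F_att + ΣF_rep = (-1.9167,6.5139)
Δp = p'−p = (-0.0958,0.3257); α = Δx/Fx = (-656/6845) / (-2624/1369) = 1/20
check: Δy/Fy = (3567/10952) / (17835/2738) = 1/20 ✓

α = 1/20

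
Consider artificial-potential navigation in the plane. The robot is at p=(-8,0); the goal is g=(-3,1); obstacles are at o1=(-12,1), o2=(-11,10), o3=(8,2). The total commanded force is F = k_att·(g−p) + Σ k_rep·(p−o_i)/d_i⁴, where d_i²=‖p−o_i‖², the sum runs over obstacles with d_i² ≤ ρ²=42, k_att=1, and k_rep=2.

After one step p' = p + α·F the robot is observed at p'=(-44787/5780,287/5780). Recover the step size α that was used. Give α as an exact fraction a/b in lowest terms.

α = 1/20

F_att = 1·(g−p) = 1·(5,1) = (5.0000,1.0000)
o1: d²=17 ≤ ρ²=42; F_rep = 2·(4,-1)/17² = (0.0277,-0.0069)
o2: d²=109 > ρ²=42 → inactive
o3: d²=260 > ρ²=42 → inactive
F = F_att + ΣF_rep = (5.0277,0.9931)
Δp = p'−p = (0.2514,0.0497); α = Δx/Fx = (1453/5780) / (1453/289) = 1/20
check: Δy/Fy = (287/5780) / (287/289) = 1/20 ✓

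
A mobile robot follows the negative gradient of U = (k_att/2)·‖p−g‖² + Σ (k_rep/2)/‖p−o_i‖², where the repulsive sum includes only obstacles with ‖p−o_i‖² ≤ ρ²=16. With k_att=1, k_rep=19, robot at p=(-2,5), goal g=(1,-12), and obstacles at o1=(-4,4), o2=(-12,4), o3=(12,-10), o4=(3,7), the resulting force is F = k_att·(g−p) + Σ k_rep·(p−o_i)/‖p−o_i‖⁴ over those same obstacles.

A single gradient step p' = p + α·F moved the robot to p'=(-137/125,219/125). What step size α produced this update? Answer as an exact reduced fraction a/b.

F_att = 1·(g−p) = 1·(3,-17) = (3.0000,-17.0000)
o1: d²=5 ≤ ρ²=16; F_rep = 19·(2,1)/5² = (1.5200,0.7600)
o2: d²=101 > ρ²=16 → inactive
o3: d²=421 > ρ²=16 → inactive
o4: d²=29 > ρ²=16 → inactive
F = F_att + ΣF_rep = (4.5200,-16.2400)
Δp = p'−p = (0.9040,-3.2480); α = Δx/Fx = (113/125) / (113/25) = 1/5
check: Δy/Fy = (-406/125) / (-406/25) = 1/5 ✓

α = 1/5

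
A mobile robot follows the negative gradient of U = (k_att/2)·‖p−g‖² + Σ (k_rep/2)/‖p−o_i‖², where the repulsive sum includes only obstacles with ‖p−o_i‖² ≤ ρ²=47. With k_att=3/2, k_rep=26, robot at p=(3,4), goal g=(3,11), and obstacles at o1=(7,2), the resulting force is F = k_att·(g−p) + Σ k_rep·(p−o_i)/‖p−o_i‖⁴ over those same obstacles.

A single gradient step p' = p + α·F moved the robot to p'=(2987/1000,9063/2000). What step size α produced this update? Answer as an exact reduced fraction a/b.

α = 1/20

F_att = 3/2·(g−p) = 3/2·(0,7) = (0.0000,10.5000)
o1: d²=20 ≤ ρ²=47; F_rep = 26·(-4,2)/20² = (-0.2600,0.1300)
F = F_att + ΣF_rep = (-0.2600,10.6300)
Δp = p'−p = (-0.0130,0.5315); α = Δx/Fx = (-13/1000) / (-13/50) = 1/20
check: Δy/Fy = (1063/2000) / (1063/100) = 1/20 ✓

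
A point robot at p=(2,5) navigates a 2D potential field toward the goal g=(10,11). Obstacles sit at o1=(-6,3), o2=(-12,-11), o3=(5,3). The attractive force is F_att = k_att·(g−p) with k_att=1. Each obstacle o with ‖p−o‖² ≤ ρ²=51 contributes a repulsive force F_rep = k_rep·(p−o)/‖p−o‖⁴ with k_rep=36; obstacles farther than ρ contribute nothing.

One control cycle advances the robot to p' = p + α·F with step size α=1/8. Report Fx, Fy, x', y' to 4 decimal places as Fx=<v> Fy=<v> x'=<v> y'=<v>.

Fx=7.3609 Fy=6.4260 x'=2.9201 y'=5.8033

F_att = 1·(g−p) = 1·(8,6) = (8.0000,6.0000)
o1: d²=68 > ρ²=51 → inactive
o2: d²=452 > ρ²=51 → inactive
o3: d²=13 ≤ ρ²=51; F_rep = 36·(-3,2)/13² = (-0.6391,0.4260)
F = F_att + ΣF_rep = (7.3609,6.4260)
p' = p + 1/8·F = (2.9201,5.8033)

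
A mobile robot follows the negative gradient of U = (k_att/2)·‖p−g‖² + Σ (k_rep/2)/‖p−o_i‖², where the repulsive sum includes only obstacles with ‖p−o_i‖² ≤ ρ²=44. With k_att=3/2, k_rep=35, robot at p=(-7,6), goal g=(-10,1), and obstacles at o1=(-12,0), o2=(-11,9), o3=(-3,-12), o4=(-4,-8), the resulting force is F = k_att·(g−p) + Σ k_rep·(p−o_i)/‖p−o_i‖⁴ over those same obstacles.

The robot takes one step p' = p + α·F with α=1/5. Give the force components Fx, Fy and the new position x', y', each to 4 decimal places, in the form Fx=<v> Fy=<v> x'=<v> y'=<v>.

Fx=-4.2760 Fy=-7.6680 x'=-7.8552 y'=4.4664

F_att = 3/2·(g−p) = 3/2·(-3,-5) = (-4.5000,-7.5000)
o1: d²=61 > ρ²=44 → inactive
o2: d²=25 ≤ ρ²=44; F_rep = 35·(4,-3)/25² = (0.2240,-0.1680)
o3: d²=340 > ρ²=44 → inactive
o4: d²=205 > ρ²=44 → inactive
F = F_att + ΣF_rep = (-4.2760,-7.6680)
p' = p + 1/5·F = (-7.8552,4.4664)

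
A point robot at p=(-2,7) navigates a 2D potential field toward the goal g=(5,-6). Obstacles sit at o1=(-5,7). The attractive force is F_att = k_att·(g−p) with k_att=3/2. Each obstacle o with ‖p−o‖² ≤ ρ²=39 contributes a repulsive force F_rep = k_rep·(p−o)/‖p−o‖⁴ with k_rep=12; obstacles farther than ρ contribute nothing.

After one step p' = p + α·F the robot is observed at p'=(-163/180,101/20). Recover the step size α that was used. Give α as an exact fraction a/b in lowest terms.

F_att = 3/2·(g−p) = 3/2·(7,-13) = (10.5000,-19.5000)
o1: d²=9 ≤ ρ²=39; F_rep = 12·(3,0)/9² = (0.4444,0.0000)
F = F_att + ΣF_rep = (10.9444,-19.5000)
Δp = p'−p = (1.0944,-1.9500); α = Δx/Fx = (197/180) / (197/18) = 1/10
check: Δy/Fy = (-39/20) / (-39/2) = 1/10 ✓

α = 1/10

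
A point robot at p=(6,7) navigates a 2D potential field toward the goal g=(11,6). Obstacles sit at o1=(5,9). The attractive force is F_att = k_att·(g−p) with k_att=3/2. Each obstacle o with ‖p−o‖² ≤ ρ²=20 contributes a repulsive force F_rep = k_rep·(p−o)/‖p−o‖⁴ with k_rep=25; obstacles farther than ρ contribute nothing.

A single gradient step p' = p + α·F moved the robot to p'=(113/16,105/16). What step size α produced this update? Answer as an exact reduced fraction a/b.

α = 1/8

F_att = 3/2·(g−p) = 3/2·(5,-1) = (7.5000,-1.5000)
o1: d²=5 ≤ ρ²=20; F_rep = 25·(1,-2)/5² = (1.0000,-2.0000)
F = F_att + ΣF_rep = (8.5000,-3.5000)
Δp = p'−p = (1.0625,-0.4375); α = Δx/Fx = (17/16) / (17/2) = 1/8
check: Δy/Fy = (-7/16) / (-7/2) = 1/8 ✓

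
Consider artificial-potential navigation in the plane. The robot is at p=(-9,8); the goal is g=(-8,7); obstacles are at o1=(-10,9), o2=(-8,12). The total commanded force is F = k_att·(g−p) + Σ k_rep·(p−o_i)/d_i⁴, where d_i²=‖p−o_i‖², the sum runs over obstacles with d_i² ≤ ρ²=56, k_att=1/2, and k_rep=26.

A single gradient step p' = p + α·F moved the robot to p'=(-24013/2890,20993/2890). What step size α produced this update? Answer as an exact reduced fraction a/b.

α = 1/10

F_att = 1/2·(g−p) = 1/2·(1,-1) = (0.5000,-0.5000)
o1: d²=2 ≤ ρ²=56; F_rep = 26·(1,-1)/2² = (6.5000,-6.5000)
o2: d²=17 ≤ ρ²=56; F_rep = 26·(-1,-4)/17² = (-0.0900,-0.3599)
F = F_att + ΣF_rep = (6.9100,-7.3599)
Δp = p'−p = (0.6910,-0.7360); α = Δx/Fx = (1997/2890) / (1997/289) = 1/10
check: Δy/Fy = (-2127/2890) / (-2127/289) = 1/10 ✓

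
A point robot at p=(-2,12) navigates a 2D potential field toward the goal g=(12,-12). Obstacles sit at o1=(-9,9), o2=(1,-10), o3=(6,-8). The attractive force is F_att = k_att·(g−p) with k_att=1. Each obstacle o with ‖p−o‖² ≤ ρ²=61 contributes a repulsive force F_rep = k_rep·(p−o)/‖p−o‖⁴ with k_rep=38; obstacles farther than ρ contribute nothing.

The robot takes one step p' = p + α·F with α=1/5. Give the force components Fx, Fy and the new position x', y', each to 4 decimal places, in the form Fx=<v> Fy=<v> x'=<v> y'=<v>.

Fx=14.0791 Fy=-23.9661 x'=0.8158 y'=7.2068

F_att = 1·(g−p) = 1·(14,-24) = (14.0000,-24.0000)
o1: d²=58 ≤ ρ²=61; F_rep = 38·(7,3)/58² = (0.0791,0.0339)
o2: d²=493 > ρ²=61 → inactive
o3: d²=464 > ρ²=61 → inactive
F = F_att + ΣF_rep = (14.0791,-23.9661)
p' = p + 1/5·F = (0.8158,7.2068)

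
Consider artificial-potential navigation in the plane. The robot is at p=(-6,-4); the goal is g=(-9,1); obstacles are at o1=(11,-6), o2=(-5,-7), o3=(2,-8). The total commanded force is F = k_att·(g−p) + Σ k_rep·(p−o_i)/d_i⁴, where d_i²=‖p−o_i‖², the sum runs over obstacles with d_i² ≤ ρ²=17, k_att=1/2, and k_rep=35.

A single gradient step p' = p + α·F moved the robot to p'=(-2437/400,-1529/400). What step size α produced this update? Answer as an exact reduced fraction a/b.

α = 1/20

F_att = 1/2·(g−p) = 1/2·(-3,5) = (-1.5000,2.5000)
o1: d²=293 > ρ²=17 → inactive
o2: d²=10 ≤ ρ²=17; F_rep = 35·(-1,3)/10² = (-0.3500,1.0500)
o3: d²=80 > ρ²=17 → inactive
F = F_att + ΣF_rep = (-1.8500,3.5500)
Δp = p'−p = (-0.0925,0.1775); α = Δx/Fx = (-37/400) / (-37/20) = 1/20
check: Δy/Fy = (71/400) / (71/20) = 1/20 ✓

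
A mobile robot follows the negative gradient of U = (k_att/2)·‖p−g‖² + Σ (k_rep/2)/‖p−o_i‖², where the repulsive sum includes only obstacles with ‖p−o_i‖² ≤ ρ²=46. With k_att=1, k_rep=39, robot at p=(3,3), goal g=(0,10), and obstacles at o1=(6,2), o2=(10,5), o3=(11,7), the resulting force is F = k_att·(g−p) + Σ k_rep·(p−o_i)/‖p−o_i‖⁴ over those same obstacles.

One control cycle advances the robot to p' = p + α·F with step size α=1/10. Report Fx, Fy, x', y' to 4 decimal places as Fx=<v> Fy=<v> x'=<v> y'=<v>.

Fx=-4.1700 Fy=7.3900 x'=2.5830 y'=3.7390

F_att = 1·(g−p) = 1·(-3,7) = (-3.0000,7.0000)
o1: d²=10 ≤ ρ²=46; F_rep = 39·(-3,1)/10² = (-1.1700,0.3900)
o2: d²=53 > ρ²=46 → inactive
o3: d²=80 > ρ²=46 → inactive
F = F_att + ΣF_rep = (-4.1700,7.3900)
p' = p + 1/10·F = (2.5830,3.7390)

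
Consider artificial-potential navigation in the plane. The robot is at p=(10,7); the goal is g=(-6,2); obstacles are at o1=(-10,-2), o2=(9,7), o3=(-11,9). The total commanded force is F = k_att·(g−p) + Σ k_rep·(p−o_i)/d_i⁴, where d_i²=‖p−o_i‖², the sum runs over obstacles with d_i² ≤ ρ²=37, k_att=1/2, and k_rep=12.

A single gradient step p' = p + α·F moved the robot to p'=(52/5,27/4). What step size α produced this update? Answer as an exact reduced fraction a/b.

F_att = 1/2·(g−p) = 1/2·(-16,-5) = (-8.0000,-2.5000)
o1: d²=481 > ρ²=37 → inactive
o2: d²=1 ≤ ρ²=37; F_rep = 12·(1,0)/1² = (12.0000,0.0000)
o3: d²=445 > ρ²=37 → inactive
F = F_att + ΣF_rep = (4.0000,-2.5000)
Δp = p'−p = (0.4000,-0.2500); α = Δx/Fx = (2/5) / (4) = 1/10
check: Δy/Fy = (-1/4) / (-5/2) = 1/10 ✓

α = 1/10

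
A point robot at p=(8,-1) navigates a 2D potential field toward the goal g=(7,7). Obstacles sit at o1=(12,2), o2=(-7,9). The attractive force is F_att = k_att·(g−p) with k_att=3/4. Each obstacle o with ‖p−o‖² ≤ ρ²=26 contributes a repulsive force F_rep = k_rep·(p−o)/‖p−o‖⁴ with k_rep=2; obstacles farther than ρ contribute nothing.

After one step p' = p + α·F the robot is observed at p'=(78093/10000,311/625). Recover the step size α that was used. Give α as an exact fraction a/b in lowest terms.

F_att = 3/4·(g−p) = 3/4·(-1,8) = (-0.7500,6.0000)
o1: d²=25 ≤ ρ²=26; F_rep = 2·(-4,-3)/25² = (-0.0128,-0.0096)
o2: d²=325 > ρ²=26 → inactive
F = F_att + ΣF_rep = (-0.7628,5.9904)
Δp = p'−p = (-0.1907,1.4976); α = Δx/Fx = (-1907/10000) / (-1907/2500) = 1/4
check: Δy/Fy = (936/625) / (3744/625) = 1/4 ✓

α = 1/4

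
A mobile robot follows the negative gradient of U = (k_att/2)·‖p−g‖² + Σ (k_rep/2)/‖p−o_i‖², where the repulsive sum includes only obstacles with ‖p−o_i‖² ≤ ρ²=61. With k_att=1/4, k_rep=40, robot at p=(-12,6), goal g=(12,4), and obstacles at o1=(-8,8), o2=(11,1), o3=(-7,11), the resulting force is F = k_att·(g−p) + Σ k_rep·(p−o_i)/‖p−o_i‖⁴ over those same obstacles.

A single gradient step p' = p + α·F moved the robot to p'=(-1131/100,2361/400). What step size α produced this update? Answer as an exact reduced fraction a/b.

F_att = 1/4·(g−p) = 1/4·(24,-2) = (6.0000,-0.5000)
o1: d²=20 ≤ ρ²=61; F_rep = 40·(-4,-2)/20² = (-0.4000,-0.2000)
o2: d²=554 > ρ²=61 → inactive
o3: d²=50 ≤ ρ²=61; F_rep = 40·(-5,-5)/50² = (-0.0800,-0.0800)
F = F_att + ΣF_rep = (5.5200,-0.7800)
Δp = p'−p = (0.6900,-0.0975); α = Δx/Fx = (69/100) / (138/25) = 1/8
check: Δy/Fy = (-39/400) / (-39/50) = 1/8 ✓

α = 1/8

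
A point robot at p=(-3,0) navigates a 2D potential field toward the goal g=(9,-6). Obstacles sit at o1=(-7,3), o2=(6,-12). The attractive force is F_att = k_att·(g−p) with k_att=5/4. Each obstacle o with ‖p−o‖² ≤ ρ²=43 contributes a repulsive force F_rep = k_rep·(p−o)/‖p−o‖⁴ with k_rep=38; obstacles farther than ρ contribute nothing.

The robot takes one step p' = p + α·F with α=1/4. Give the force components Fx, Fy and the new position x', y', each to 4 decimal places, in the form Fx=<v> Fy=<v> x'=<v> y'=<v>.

Fx=15.2432 Fy=-7.6824 x'=0.8108 y'=-1.9206

F_att = 5/4·(g−p) = 5/4·(12,-6) = (15.0000,-7.5000)
o1: d²=25 ≤ ρ²=43; F_rep = 38·(4,-3)/25² = (0.2432,-0.1824)
o2: d²=225 > ρ²=43 → inactive
F = F_att + ΣF_rep = (15.2432,-7.6824)
p' = p + 1/4·F = (0.8108,-1.9206)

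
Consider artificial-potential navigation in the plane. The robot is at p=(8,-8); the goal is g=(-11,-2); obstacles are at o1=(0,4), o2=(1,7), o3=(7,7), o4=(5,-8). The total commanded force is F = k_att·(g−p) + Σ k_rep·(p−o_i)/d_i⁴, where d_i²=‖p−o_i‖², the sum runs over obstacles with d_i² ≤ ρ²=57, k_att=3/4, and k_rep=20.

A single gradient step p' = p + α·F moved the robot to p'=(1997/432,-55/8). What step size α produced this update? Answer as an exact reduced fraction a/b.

α = 1/4

F_att = 3/4·(g−p) = 3/4·(-19,6) = (-14.2500,4.5000)
o1: d²=208 > ρ²=57 → inactive
o2: d²=274 > ρ²=57 → inactive
o3: d²=226 > ρ²=57 → inactive
o4: d²=9 ≤ ρ²=57; F_rep = 20·(3,0)/9² = (0.7407,0.0000)
F = F_att + ΣF_rep = (-13.5093,4.5000)
Δp = p'−p = (-3.3773,1.1250); α = Δx/Fx = (-1459/432) / (-1459/108) = 1/4
check: Δy/Fy = (9/8) / (9/2) = 1/4 ✓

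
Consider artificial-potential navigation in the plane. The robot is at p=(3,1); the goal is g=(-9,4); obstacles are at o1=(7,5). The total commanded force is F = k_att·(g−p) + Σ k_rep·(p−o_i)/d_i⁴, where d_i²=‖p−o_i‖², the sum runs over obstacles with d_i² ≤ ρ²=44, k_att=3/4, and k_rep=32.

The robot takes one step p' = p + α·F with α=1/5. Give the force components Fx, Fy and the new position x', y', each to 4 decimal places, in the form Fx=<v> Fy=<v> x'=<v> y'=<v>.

F_att = 3/4·(g−p) = 3/4·(-12,3) = (-9.0000,2.2500)
o1: d²=32 ≤ ρ²=44; F_rep = 32·(-4,-4)/32² = (-0.1250,-0.1250)
F = F_att + ΣF_rep = (-9.1250,2.1250)
p' = p + 1/5·F = (1.1750,1.4250)

Fx=-9.1250 Fy=2.1250 x'=1.1750 y'=1.4250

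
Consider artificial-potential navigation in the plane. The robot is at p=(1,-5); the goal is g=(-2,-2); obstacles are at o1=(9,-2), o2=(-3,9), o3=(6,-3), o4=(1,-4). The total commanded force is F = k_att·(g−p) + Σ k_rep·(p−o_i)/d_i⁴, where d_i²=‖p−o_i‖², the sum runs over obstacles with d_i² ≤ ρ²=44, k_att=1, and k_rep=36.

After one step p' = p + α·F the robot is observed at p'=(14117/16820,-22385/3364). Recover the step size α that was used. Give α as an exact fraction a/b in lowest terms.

α = 1/20

F_att = 1·(g−p) = 1·(-3,3) = (-3.0000,3.0000)
o1: d²=73 > ρ²=44 → inactive
o2: d²=212 > ρ²=44 → inactive
o3: d²=29 ≤ ρ²=44; F_rep = 36·(-5,-2)/29² = (-0.2140,-0.0856)
o4: d²=1 ≤ ρ²=44; F_rep = 36·(0,-1)/1² = (0.0000,-36.0000)
F = F_att + ΣF_rep = (-3.2140,-33.0856)
Δp = p'−p = (-0.1607,-1.6543); α = Δx/Fx = (-2703/16820) / (-2703/841) = 1/20
check: Δy/Fy = (-5565/3364) / (-27825/841) = 1/20 ✓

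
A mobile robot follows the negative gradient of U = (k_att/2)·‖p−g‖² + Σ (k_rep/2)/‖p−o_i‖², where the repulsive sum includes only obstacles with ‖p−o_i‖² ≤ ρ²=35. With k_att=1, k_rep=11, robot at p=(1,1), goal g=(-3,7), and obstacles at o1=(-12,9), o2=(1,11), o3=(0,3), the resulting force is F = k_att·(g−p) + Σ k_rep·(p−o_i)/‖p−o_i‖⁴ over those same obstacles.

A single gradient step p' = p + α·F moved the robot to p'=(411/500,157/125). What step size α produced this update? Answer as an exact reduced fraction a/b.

F_att = 1·(g−p) = 1·(-4,6) = (-4.0000,6.0000)
o1: d²=233 > ρ²=35 → inactive
o2: d²=100 > ρ²=35 → inactive
o3: d²=5 ≤ ρ²=35; F_rep = 11·(1,-2)/5² = (0.4400,-0.8800)
F = F_att + ΣF_rep = (-3.5600,5.1200)
Δp = p'−p = (-0.1780,0.2560); α = Δx/Fx = (-89/500) / (-89/25) = 1/20
check: Δy/Fy = (32/125) / (128/25) = 1/20 ✓

α = 1/20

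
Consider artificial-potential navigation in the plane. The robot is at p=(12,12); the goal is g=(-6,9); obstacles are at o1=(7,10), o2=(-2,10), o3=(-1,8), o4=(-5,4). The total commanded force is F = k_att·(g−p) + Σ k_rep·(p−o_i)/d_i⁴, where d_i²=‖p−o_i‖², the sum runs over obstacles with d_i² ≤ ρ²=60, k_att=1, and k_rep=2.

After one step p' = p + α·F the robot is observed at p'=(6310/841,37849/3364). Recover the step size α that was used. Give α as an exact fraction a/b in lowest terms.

α = 1/4

F_att = 1·(g−p) = 1·(-18,-3) = (-18.0000,-3.0000)
o1: d²=29 ≤ ρ²=60; F_rep = 2·(5,2)/29² = (0.0119,0.0048)
o2: d²=200 > ρ²=60 → inactive
o3: d²=185 > ρ²=60 → inactive
o4: d²=353 > ρ²=60 → inactive
F = F_att + ΣF_rep = (-17.9881,-2.9952)
Δp = p'−p = (-4.4970,-0.7488); α = Δx/Fx = (-3782/841) / (-15128/841) = 1/4
check: Δy/Fy = (-2519/3364) / (-2519/841) = 1/4 ✓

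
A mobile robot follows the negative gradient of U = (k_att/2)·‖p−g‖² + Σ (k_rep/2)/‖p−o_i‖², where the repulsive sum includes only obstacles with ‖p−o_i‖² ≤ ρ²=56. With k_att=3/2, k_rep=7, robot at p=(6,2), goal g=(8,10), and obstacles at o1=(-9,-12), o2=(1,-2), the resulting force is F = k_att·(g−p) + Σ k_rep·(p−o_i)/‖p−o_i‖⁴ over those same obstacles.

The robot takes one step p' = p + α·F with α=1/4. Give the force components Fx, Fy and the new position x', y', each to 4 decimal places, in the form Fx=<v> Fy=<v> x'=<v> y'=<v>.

F_att = 3/2·(g−p) = 3/2·(2,8) = (3.0000,12.0000)
o1: d²=421 > ρ²=56 → inactive
o2: d²=41 ≤ ρ²=56; F_rep = 7·(5,4)/41² = (0.0208,0.0167)
F = F_att + ΣF_rep = (3.0208,12.0167)
p' = p + 1/4·F = (6.7552,5.0042)

Fx=3.0208 Fy=12.0167 x'=6.7552 y'=5.0042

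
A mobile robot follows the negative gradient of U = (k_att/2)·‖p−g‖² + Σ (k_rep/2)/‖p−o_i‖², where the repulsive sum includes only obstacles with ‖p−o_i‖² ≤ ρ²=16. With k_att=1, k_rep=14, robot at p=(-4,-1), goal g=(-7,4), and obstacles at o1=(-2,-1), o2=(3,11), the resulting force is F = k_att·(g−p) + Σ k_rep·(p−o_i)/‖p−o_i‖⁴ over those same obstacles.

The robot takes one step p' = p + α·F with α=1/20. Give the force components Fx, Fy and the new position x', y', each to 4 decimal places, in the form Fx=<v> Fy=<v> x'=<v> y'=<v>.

Fx=-4.7500 Fy=5.0000 x'=-4.2375 y'=-0.7500

F_att = 1·(g−p) = 1·(-3,5) = (-3.0000,5.0000)
o1: d²=4 ≤ ρ²=16; F_rep = 14·(-2,0)/4² = (-1.7500,0.0000)
o2: d²=193 > ρ²=16 → inactive
F = F_att + ΣF_rep = (-4.7500,5.0000)
p' = p + 1/20·F = (-4.2375,-0.7500)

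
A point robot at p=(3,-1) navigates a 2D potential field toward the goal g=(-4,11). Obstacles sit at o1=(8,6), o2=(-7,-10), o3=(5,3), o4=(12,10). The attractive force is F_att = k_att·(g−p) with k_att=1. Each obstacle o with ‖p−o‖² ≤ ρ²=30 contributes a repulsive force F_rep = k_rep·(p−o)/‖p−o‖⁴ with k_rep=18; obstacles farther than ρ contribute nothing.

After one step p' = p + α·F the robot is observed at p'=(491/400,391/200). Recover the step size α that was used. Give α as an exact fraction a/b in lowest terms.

F_att = 1·(g−p) = 1·(-7,12) = (-7.0000,12.0000)
o1: d²=74 > ρ²=30 → inactive
o2: d²=181 > ρ²=30 → inactive
o3: d²=20 ≤ ρ²=30; F_rep = 18·(-2,-4)/20² = (-0.0900,-0.1800)
o4: d²=202 > ρ²=30 → inactive
F = F_att + ΣF_rep = (-7.0900,11.8200)
Δp = p'−p = (-1.7725,2.9550); α = Δx/Fx = (-709/400) / (-709/100) = 1/4
check: Δy/Fy = (591/200) / (591/50) = 1/4 ✓

α = 1/4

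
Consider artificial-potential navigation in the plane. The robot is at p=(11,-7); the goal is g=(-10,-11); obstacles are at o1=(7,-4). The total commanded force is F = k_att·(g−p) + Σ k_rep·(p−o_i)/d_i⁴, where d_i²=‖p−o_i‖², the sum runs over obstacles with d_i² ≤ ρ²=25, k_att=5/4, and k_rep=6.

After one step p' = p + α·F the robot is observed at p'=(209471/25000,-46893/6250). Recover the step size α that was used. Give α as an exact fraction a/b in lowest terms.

F_att = 5/4·(g−p) = 5/4·(-21,-4) = (-26.2500,-5.0000)
o1: d²=25 ≤ ρ²=25; F_rep = 6·(4,-3)/25² = (0.0384,-0.0288)
F = F_att + ΣF_rep = (-26.2116,-5.0288)
Δp = p'−p = (-2.6212,-0.5029); α = Δx/Fx = (-65529/25000) / (-65529/2500) = 1/10
check: Δy/Fy = (-3143/6250) / (-3143/625) = 1/10 ✓

α = 1/10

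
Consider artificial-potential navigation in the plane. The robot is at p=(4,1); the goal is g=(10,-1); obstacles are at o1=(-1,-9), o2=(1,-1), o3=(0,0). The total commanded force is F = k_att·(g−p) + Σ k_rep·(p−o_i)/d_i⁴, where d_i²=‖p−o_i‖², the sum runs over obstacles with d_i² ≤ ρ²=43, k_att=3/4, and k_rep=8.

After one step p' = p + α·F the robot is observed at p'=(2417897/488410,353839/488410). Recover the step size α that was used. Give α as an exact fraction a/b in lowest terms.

F_att = 3/4·(g−p) = 3/4·(6,-2) = (4.5000,-1.5000)
o1: d²=125 > ρ²=43 → inactive
o2: d²=13 ≤ ρ²=43; F_rep = 8·(3,2)/13² = (0.1420,0.0947)
o3: d²=17 ≤ ρ²=43; F_rep = 8·(4,1)/17² = (0.1107,0.0277)
F = F_att + ΣF_rep = (4.7527,-1.3776)
Δp = p'−p = (0.9505,-0.2755); α = Δx/Fx = (464257/488410) / (464257/97682) = 1/5
check: Δy/Fy = (-134571/488410) / (-134571/97682) = 1/5 ✓

α = 1/5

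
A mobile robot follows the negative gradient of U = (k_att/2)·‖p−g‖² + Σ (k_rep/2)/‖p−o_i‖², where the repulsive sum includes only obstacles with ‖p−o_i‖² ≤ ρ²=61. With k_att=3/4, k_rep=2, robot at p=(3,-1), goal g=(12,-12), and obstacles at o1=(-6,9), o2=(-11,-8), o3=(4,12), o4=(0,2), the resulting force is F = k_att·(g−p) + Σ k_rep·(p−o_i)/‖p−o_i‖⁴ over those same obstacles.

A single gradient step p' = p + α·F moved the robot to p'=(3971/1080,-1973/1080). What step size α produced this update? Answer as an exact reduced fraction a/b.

α = 1/10

F_att = 3/4·(g−p) = 3/4·(9,-11) = (6.7500,-8.2500)
o1: d²=181 > ρ²=61 → inactive
o2: d²=245 > ρ²=61 → inactive
o3: d²=170 > ρ²=61 → inactive
o4: d²=18 ≤ ρ²=61; F_rep = 2·(3,-3)/18² = (0.0185,-0.0185)
F = F_att + ΣF_rep = (6.7685,-8.2685)
Δp = p'−p = (0.6769,-0.8269); α = Δx/Fx = (731/1080) / (731/108) = 1/10
check: Δy/Fy = (-893/1080) / (-893/108) = 1/10 ✓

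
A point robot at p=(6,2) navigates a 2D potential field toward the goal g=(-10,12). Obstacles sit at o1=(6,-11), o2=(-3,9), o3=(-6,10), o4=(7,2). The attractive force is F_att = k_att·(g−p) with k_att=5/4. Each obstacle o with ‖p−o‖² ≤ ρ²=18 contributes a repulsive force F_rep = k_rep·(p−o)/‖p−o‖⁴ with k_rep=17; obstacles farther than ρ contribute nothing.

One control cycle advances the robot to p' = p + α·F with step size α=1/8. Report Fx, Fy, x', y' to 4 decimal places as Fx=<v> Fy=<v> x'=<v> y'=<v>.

Fx=-37.0000 Fy=12.5000 x'=1.3750 y'=3.5625

F_att = 5/4·(g−p) = 5/4·(-16,10) = (-20.0000,12.5000)
o1: d²=169 > ρ²=18 → inactive
o2: d²=130 > ρ²=18 → inactive
o3: d²=208 > ρ²=18 → inactive
o4: d²=1 ≤ ρ²=18; F_rep = 17·(-1,0)/1² = (-17.0000,0.0000)
F = F_att + ΣF_rep = (-37.0000,12.5000)
p' = p + 1/8·F = (1.3750,3.5625)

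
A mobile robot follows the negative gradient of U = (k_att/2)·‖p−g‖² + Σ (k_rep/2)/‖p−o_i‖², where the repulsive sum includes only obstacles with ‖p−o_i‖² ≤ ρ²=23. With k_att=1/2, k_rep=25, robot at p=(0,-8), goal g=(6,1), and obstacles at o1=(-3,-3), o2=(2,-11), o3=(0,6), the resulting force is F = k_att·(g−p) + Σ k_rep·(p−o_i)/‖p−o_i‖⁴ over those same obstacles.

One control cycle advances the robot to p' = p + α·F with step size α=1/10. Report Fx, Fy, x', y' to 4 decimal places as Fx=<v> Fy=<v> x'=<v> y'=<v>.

F_att = 1/2·(g−p) = 1/2·(6,9) = (3.0000,4.5000)
o1: d²=34 > ρ²=23 → inactive
o2: d²=13 ≤ ρ²=23; F_rep = 25·(-2,3)/13² = (-0.2959,0.4438)
o3: d²=196 > ρ²=23 → inactive
F = F_att + ΣF_rep = (2.7041,4.9438)
p' = p + 1/10·F = (0.2704,-7.5056)

Fx=2.7041 Fy=4.9438 x'=0.2704 y'=-7.5056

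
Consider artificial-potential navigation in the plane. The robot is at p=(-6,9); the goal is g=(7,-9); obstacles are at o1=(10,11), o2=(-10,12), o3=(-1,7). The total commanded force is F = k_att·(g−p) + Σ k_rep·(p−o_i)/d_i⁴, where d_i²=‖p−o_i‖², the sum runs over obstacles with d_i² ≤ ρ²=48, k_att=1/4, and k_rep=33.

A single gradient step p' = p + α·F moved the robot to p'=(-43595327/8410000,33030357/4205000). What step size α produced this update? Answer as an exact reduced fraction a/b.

α = 1/4

F_att = 1/4·(g−p) = 1/4·(13,-18) = (3.2500,-4.5000)
o1: d²=260 > ρ²=48 → inactive
o2: d²=25 ≤ ρ²=48; F_rep = 33·(4,-3)/25² = (0.2112,-0.1584)
o3: d²=29 ≤ ρ²=48; F_rep = 33·(-5,2)/29² = (-0.1962,0.0785)
F = F_att + ΣF_rep = (3.2650,-4.5799)
Δp = p'−p = (0.8163,-1.1450); α = Δx/Fx = (6864673/8410000) / (6864673/2102500) = 1/4
check: Δy/Fy = (-4814643/4205000) / (-4814643/1051250) = 1/4 ✓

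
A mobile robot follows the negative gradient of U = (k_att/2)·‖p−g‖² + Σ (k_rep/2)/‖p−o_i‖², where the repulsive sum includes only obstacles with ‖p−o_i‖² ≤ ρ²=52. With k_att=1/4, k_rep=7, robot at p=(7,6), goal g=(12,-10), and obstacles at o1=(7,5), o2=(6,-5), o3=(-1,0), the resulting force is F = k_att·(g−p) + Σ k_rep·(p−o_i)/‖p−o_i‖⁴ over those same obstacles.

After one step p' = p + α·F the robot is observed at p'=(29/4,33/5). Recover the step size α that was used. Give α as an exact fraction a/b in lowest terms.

α = 1/5

F_att = 1/4·(g−p) = 1/4·(5,-16) = (1.2500,-4.0000)
o1: d²=1 ≤ ρ²=52; F_rep = 7·(0,1)/1² = (0.0000,7.0000)
o2: d²=122 > ρ²=52 → inactive
o3: d²=100 > ρ²=52 → inactive
F = F_att + ΣF_rep = (1.2500,3.0000)
Δp = p'−p = (0.2500,0.6000); α = Δx/Fx = (1/4) / (5/4) = 1/5
check: Δy/Fy = (3/5) / (3) = 1/5 ✓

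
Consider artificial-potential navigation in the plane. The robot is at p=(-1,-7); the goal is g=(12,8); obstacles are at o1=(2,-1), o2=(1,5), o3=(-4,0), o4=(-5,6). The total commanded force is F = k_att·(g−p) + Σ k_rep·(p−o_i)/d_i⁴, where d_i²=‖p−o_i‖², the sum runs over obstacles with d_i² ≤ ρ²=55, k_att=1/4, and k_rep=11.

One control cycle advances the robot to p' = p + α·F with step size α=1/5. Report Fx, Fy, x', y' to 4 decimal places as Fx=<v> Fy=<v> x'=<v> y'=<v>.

Fx=3.2337 Fy=3.7174 x'=-0.3533 y'=-6.2565

F_att = 1/4·(g−p) = 1/4·(13,15) = (3.2500,3.7500)
o1: d²=45 ≤ ρ²=55; F_rep = 11·(-3,-6)/45² = (-0.0163,-0.0326)
o2: d²=148 > ρ²=55 → inactive
o3: d²=58 > ρ²=55 → inactive
o4: d²=185 > ρ²=55 → inactive
F = F_att + ΣF_rep = (3.2337,3.7174)
p' = p + 1/5·F = (-0.3533,-6.2565)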